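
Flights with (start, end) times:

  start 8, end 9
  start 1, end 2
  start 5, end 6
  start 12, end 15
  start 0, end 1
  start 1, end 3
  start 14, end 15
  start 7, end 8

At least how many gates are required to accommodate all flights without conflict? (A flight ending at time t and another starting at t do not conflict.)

Count concurrent intervals with a sweep; the peak is the room count.
Events (time:±→running): 0:+→1 1:-→0 1:+→1 1:+→2 … peak 2.

2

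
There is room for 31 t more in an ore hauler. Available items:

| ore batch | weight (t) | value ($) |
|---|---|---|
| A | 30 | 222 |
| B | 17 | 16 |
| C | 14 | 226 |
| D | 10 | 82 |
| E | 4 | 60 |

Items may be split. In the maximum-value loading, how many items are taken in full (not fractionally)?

3

Greedy by value/weight ratio, highest first.
Ratios (sorted): C 16.14, E 15.00, D 8.20, A 7.40, B 0.94
take C (14 @ 226); take E (4 @ 60); take D (10 @ 82); take 3/30 of A → 22.20. Capacity used 31/31.
3 item(s) taken whole; one partial (take 3/30 of A).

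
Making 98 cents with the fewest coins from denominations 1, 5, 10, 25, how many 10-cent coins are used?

2

98 = 3×25 + 2×10 + 3×1
Count of 10: 2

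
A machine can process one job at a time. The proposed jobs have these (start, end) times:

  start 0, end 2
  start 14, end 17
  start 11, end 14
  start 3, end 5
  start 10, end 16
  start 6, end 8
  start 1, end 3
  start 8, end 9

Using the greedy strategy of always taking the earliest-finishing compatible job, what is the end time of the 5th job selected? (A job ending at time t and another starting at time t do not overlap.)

14

Sort by end time and greedily take each interval whose start is ≥ the last chosen end.
By end time: (0,2), (1,3), (3,5), (6,8), (8,9), (11,14), (10,16), (14,17).
Pick (0,2); next start ≥ 2 → (3,5); next start ≥ 5 → (6,8); next start ≥ 8 → (8,9); next start ≥ 9 → (11,14); next start ≥ 14 → (14,17).
Selected: (0,2) (3,5) (6,8) (8,9) (11,14) (14,17)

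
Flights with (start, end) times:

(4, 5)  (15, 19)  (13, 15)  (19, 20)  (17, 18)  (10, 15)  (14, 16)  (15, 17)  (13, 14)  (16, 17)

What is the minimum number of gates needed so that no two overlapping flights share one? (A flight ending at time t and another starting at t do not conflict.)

3

The answer is the maximum number of intervals overlapping at any instant.
Events (time:±→running): 4:+→1 5:-→0 10:+→1 13:+→2 13:+→3 … peak 3.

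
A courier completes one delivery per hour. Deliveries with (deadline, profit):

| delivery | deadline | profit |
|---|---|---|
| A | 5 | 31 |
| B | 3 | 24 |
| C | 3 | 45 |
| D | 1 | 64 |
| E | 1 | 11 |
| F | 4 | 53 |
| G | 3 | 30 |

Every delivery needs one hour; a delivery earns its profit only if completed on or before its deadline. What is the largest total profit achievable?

223

Take jobs in profit order; each goes to the latest open slot no later than its deadline.
By profit: D(d1,64), F(d4,53), C(d3,45), A(d5,31), G(d3,30), B(d3,24), E(d1,11)
D→slot 1; F→slot 4; C→slot 3; A→slot 5; G→slot 2; B skipped; E skipped.
Profit = 64 + 30 + 45 + 53 + 31 = 223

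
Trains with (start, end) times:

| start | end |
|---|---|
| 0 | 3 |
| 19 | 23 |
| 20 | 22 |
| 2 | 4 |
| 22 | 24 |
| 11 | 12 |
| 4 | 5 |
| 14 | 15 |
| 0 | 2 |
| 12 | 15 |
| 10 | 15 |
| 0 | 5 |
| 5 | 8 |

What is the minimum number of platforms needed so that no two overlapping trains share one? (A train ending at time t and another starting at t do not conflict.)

The answer is the maximum number of intervals overlapping at any instant.
starts: [0, 0, 0, 2, 4, 5, 10, 11, 12, 14, 19, 20, 22]
ends:   [2, 3, 4, 5, 5, 8, 12, 15, 15, 15, 22, 23, 24]
s0→1 s0→2 s0→3  — peak 3.

3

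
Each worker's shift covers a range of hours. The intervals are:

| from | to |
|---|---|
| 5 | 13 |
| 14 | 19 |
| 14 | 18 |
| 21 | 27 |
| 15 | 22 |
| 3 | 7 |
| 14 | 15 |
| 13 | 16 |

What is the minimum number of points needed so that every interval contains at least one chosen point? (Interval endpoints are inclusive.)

3

Process intervals by earliest right end; each time one isn't hit yet, stab at its right endpoint.
Sorted: [3,7] [5,13] [14,15] [13,16] [14,18] [14,19] [15,22] [21,27]
{[3,7],[5,13]} hit by 7; {[14,15],[13,16],[14,18],[14,19],[15,22]} hit by 15; {[21,27]} hit by 27.
Points: 7, 15, 27 (3 total).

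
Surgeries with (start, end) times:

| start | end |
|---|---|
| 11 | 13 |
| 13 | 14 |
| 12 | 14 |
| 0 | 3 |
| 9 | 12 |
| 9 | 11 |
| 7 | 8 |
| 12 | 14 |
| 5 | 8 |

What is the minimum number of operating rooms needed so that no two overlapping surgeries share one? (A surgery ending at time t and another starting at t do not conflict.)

The answer is the maximum number of intervals overlapping at any instant.
starts: [0, 5, 7, 9, 9, 11, 12, 12, 13]
ends:   [3, 8, 8, 11, 12, 13, 14, 14, 14]
s0→1 e3→0 s5→1 s7→2 e8→1 e8→0 s9→1 s9→2 e11→1 s11→2 e12→1 s12→2 s12→3  — peak 3.

3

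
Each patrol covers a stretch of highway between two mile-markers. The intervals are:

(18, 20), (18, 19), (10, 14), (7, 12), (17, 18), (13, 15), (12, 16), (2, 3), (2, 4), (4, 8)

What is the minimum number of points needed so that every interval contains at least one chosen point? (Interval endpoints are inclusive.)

4

Sort by right endpoint; whenever an interval is uncovered, place a point at its right end.
By right end: [2,3]  [2,4]  [4,8]  [7,12]  [10,14]  [13,15]  [12,16]  [17,18]  [18,19]  [18,20]
[2,3] uncovered → point at 3; [4,8] uncovered → point at 8; [10,14] uncovered → point at 14; [17,18] uncovered → point at 18.
Points: 3, 8, 14, 18 (4 total).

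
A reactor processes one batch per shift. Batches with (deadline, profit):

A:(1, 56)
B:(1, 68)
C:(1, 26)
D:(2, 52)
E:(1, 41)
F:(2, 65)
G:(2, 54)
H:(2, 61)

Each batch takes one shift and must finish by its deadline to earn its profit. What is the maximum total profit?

133

Sort by profit descending; place each in the latest free slot ≤ its deadline.
Profit order: B=68 F=65 H=61 A=56 G=54 D=52 E=41 C=26
Assign: B→slot 1, F→slot 2, H skipped, A skipped, G skipped, D skipped, E skipped, C skipped.
Slots: [1:B] [2:F]
Profit = 68 + 65 = 133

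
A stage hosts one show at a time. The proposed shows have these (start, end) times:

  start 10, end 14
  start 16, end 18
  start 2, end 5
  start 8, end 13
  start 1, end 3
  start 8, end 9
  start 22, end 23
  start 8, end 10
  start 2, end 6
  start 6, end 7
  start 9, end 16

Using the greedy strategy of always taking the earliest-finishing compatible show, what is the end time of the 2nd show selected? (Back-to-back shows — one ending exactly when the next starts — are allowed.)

Sorted by end: (1,3)  (2,5)  (2,6)  (6,7)  (8,9)  (8,10)  (8,13)  (10,14)  (9,16)  (16,18)  (22,23)
take (1,3); skip (2,5); take (6,7); take (8,9); skip (8,10); take (10,14); take (16,18); take (22,23).
Selected: (1,3) (6,7) (8,9) (10,14) (16,18) (22,23)

7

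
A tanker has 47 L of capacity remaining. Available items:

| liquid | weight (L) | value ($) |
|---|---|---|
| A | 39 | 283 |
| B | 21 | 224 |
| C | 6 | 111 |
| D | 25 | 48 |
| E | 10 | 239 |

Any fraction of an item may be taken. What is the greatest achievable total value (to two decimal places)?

Ratios (sorted): E 23.90, C 18.50, B 10.67, A 7.26, D 1.92
take E (10 @ 239); take C (6 @ 111); take B (21 @ 224); take 10/39 of A → 72.56. Capacity used 47/47.
Total value = 646.56

646.56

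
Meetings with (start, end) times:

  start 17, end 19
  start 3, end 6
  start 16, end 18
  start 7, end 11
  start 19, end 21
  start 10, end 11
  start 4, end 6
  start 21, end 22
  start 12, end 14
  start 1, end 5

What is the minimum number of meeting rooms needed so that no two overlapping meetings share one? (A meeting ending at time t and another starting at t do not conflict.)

The answer is the maximum number of intervals overlapping at any instant.
Events (time:±→running): 1:+→1 3:+→2 4:+→3 … peak 3.

3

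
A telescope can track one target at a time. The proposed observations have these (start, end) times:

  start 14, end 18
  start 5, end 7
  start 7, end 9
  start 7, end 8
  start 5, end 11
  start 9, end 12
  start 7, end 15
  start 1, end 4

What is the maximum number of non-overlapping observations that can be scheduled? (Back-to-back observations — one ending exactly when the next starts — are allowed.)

5

Order by finish time; keep every interval that doesn't clash with the previous kept one.
Sorted by end: (1,4)  (5,7)  (7,8)  (7,9)  (5,11)  (9,12)  (7,15)  (14,18)
take (1,4); take (5,7); take (7,8); take (9,12); skip (7,15); take (14,18).
Selected 5 observations.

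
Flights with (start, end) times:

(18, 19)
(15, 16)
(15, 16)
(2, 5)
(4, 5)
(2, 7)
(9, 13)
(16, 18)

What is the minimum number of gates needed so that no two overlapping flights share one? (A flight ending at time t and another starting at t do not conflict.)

3

The answer is the maximum number of intervals overlapping at any instant.
Events (time:±→running): 2:+→1 2:+→2 4:+→3 … peak 3.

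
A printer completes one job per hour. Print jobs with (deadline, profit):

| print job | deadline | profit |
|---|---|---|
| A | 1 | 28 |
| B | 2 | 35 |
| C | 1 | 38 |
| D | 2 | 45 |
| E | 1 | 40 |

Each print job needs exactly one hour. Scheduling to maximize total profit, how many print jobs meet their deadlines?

Profit order: D=45 E=40 C=38 B=35 A=28
Assign: D→slot 2, E→slot 1, C skipped, B skipped, A skipped.
Slots: [1:E] [2:D]
2 of 5 scheduled.

2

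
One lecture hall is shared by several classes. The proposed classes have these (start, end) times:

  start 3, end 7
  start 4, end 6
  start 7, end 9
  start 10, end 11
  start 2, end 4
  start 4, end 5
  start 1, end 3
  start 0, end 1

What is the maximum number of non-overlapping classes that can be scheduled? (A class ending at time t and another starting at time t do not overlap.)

Order by finish time; keep every interval that doesn't clash with the previous kept one.
Sorted by end: (0,1)  (1,3)  (2,4)  (4,5)  (4,6)  (3,7)  (7,9)  (10,11)
take (0,1); take (1,3); skip (2,4); take (4,5); take (7,9); take (10,11).
Selected 5 classes.

5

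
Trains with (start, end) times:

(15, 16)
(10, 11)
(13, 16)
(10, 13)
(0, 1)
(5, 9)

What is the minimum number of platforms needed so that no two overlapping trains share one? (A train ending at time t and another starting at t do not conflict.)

Count concurrent intervals with a sweep; the peak is the room count.
Events (time:±→running): 0:+→1 1:-→0 5:+→1 9:-→0 10:+→1 10:+→2 … peak 2.

2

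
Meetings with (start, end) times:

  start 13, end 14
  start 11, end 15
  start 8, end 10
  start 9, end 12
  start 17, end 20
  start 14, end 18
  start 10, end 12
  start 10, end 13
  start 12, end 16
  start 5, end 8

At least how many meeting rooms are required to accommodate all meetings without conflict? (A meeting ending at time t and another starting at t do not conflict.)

Events (time:±→running): 5:+→1 8:-→0 8:+→1 9:+→2 10:-→1 10:+→2 10:+→3 11:+→4 … peak 4.

4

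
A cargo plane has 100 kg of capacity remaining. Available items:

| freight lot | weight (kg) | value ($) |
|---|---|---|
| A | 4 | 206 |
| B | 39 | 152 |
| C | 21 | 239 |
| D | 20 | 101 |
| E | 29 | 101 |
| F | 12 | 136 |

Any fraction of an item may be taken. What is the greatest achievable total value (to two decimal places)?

Sort by value per unit weight and fill in that order.
Ratios (sorted): A 51.50, C 11.38, F 11.33, D 5.05, B 3.90, E 3.48
take A (4 @ 206); take C (21 @ 239); take F (12 @ 136); take D (20 @ 101); take B (39 @ 152); take 4/29 of E → 13.93. Capacity used 100/100.
Total value = 847.93

847.93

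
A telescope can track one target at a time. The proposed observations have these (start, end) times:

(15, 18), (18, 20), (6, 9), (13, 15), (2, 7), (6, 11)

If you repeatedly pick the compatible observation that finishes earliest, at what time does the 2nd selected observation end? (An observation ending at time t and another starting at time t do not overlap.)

15

Sort by end time and greedily take each interval whose start is ≥ the last chosen end.
Sorted by end: (2,7)  (6,9)  (6,11)  (13,15)  (15,18)  (18,20)
take (2,7); skip (6,9); skip (6,11); take (13,15); take (15,18); take (18,20).
Selected: (2,7) (13,15) (15,18) (18,20)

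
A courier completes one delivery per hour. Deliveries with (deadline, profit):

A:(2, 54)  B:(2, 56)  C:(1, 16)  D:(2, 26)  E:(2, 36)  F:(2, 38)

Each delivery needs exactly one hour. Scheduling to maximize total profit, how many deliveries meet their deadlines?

2

Profit order: B=56 A=54 F=38 E=36 D=26 C=16
Assign: B→slot 2, A→slot 1, F skipped, E skipped, D skipped, C skipped.
Slots: [1:A] [2:B]
2 of 6 scheduled.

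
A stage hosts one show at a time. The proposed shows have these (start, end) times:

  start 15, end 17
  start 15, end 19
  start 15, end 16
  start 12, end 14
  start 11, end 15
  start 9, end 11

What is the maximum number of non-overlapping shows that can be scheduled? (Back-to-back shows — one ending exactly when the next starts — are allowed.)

3

Greedy by earliest finish: after sorting by end time, pick each interval compatible with the last pick.
By end time: (9,11), (12,14), (11,15), (15,16), (15,17), (15,19).
Pick (9,11); next start ≥ 11 → (12,14); next start ≥ 14 → (15,16).
Selected 3 shows.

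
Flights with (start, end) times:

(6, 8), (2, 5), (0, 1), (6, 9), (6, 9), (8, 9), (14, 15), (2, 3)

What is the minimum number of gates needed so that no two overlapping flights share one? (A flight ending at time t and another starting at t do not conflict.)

The answer is the maximum number of intervals overlapping at any instant.
Events (time:±→running): 0:+→1 1:-→0 2:+→1 2:+→2 3:-→1 5:-→0 6:+→1 6:+→2 6:+→3 … peak 3.

3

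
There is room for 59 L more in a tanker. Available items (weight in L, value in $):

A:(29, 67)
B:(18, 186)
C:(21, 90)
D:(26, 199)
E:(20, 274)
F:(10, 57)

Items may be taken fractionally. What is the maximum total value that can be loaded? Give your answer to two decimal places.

620.73

Greedy by value/weight ratio, highest first.
Ratios (sorted): E 13.70, B 10.33, D 7.65, F 5.70, C 4.29, A 2.31
take E (20 @ 274); take B (18 @ 186); take 21/26 of D → 160.73. Capacity used 59/59.
Total value = 620.73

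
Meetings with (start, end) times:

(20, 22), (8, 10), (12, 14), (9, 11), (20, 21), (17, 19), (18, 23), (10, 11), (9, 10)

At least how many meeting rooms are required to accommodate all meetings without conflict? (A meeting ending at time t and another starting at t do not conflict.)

3

starts: [8, 9, 9, 10, 12, 17, 18, 20, 20]
ends:   [10, 10, 11, 11, 14, 19, 21, 22, 23]
s8→1 s9→2 s9→3  — peak 3.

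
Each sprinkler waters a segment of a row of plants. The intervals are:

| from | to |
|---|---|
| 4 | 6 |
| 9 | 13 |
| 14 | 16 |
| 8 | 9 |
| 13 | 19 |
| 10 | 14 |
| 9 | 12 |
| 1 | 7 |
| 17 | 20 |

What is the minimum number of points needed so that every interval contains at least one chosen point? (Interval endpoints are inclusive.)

4

By right end: [4,6]  [1,7]  [8,9]  [9,12]  [9,13]  [10,14]  [14,16]  [13,19]  [17,20]
[4,6] uncovered → point at 6; [8,9] uncovered → point at 9; [10,14] uncovered → point at 14; [17,20] uncovered → point at 20.
Points: 6, 9, 14, 20 (4 total).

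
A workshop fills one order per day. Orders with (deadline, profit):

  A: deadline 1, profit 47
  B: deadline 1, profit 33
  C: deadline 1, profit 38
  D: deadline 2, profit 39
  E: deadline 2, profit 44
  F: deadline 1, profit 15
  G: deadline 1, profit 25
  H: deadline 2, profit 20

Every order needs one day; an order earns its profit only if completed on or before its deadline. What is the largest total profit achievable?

Sort by profit descending; place each in the latest free slot ≤ its deadline.
Profit order: A=47 E=44 D=39 C=38 B=33 G=25 H=20 F=15
Assign: A→slot 1, E→slot 2, D skipped, C skipped, B skipped, G skipped, H skipped, F skipped.
Slots: [1:A] [2:E]
Profit = 47 + 44 = 91

91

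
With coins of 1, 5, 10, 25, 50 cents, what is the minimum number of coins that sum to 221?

Greedy: take as many of the largest coin as possible, then repeat with the remainder.
221 − 4×50→21 − 2×10→1 − 1×1→0
Total coins = 4 + 2 + 1 = 7

7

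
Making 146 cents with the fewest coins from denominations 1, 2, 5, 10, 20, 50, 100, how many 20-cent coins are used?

2

Use the largest denomination that fits, subtract, and repeat.
146 − 1×100→46 − 2×20→6 − 1×5→1 − 1×1→0
Count of 20: 2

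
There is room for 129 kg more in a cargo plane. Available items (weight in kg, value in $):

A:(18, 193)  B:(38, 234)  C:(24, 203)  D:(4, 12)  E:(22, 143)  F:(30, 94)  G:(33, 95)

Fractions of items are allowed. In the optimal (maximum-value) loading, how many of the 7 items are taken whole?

Sort by value per unit weight and fill in that order.
Order: A (193/18=10.72) > C (203/24=8.46) > E (143/22=6.50) > B (234/38=6.16) > F (94/30=3.13) > D (12/4=3.00) > G (95/33=2.88)
Fill: take A (18 @ 193) → take C (24 @ 203) → take E (22 @ 143) → take B (38 @ 234) → take 27/30 of F → 84.60; 129/129 used.
4 item(s) taken whole; one partial (take 27/30 of F).

4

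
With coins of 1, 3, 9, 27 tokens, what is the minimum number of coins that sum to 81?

81 − 3×27→0
Total coins = 3 = 3

3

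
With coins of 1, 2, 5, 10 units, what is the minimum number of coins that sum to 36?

5

Greedy: take as many of the largest coin as possible, then repeat with the remainder.
36 = 3×10 + 1×5 + 1×1
Total coins = 3 + 1 + 1 = 5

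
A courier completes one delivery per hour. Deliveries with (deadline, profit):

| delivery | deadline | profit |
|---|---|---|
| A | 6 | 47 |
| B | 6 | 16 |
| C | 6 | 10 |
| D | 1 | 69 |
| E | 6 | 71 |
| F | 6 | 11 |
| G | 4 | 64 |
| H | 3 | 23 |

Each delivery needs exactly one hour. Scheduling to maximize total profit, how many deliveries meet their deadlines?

6

Sort by profit descending; place each in the latest free slot ≤ its deadline.
By profit: E(d6,71), D(d1,69), G(d4,64), A(d6,47), H(d3,23), B(d6,16), F(d6,11), C(d6,10)
E→slot 6; D→slot 1; G→slot 4; A→slot 5; H→slot 3; B→slot 2; F skipped; C skipped.
6 of 8 scheduled.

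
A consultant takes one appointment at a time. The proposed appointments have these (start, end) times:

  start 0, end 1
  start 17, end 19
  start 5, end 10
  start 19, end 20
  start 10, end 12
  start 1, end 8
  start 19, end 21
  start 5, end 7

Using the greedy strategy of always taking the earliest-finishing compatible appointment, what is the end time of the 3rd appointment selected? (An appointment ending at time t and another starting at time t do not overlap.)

Sorted by end: (0,1)  (5,7)  (1,8)  (5,10)  (10,12)  (17,19)  (19,20)  (19,21)
take (0,1); take (5,7); take (10,12); take (17,19); take (19,20); skip (19,21).
Selected: (0,1) (5,7) (10,12) (17,19) (19,20)

12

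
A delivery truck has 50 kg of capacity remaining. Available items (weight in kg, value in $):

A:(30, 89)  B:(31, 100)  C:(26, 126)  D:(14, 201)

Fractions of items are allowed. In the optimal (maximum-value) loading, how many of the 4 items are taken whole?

2

Greedy by value/weight ratio, highest first.
Ratios (sorted): D 14.36, C 4.85, B 3.23, A 2.97
take D (14 @ 201); take C (26 @ 126); take 10/31 of B → 32.26. Capacity used 50/50.
2 item(s) taken whole; one partial (take 10/31 of B).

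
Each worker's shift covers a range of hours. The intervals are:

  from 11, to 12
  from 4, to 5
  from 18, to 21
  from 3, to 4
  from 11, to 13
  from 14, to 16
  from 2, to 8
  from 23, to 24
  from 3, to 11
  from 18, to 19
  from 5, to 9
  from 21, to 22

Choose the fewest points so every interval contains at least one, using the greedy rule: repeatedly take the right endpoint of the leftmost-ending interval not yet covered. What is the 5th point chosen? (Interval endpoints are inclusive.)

Process intervals by earliest right end; each time one isn't hit yet, stab at its right endpoint.
Sorted: [3,4] [4,5] [2,8] [5,9] [3,11] [11,12] [11,13] [14,16] [18,19] [18,21] [21,22] [23,24]
{[3,4],[4,5],[2,8]} hit by 4; {[5,9],[3,11]} hit by 9; {[11,12],[11,13]} hit by 12; {[14,16]} hit by 16; {[18,19],[18,21]} hit by 19; {[21,22]} hit by 22; {[23,24]} hit by 24.
Points: 4, 9, 12, 16, 19, 22, 24 (7 total).

19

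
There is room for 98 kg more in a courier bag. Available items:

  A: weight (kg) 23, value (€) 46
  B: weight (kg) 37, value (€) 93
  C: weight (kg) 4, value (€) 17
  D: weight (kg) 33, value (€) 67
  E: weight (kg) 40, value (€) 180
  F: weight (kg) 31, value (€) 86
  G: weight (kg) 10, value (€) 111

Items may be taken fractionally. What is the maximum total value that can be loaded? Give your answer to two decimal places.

426.68

Greedy by value/weight ratio, highest first.
Ratios (sorted): G 11.10, E 4.50, C 4.25, F 2.77, B 2.51, D 2.03, A 2.00
take G (10 @ 111); take E (40 @ 180); take C (4 @ 17); take F (31 @ 86); take 13/37 of B → 32.68. Capacity used 98/98.
Total value = 426.68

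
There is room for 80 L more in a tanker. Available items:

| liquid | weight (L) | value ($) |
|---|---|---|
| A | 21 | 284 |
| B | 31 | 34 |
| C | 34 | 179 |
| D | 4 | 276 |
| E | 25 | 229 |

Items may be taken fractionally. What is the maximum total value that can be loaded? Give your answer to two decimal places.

Greedy by value/weight ratio, highest first.
Order: D (276/4=69.00) > A (284/21=13.52) > E (229/25=9.16) > C (179/34=5.26) > B (34/31=1.10)
Fill: take D (4 @ 276) → take A (21 @ 284) → take E (25 @ 229) → take 30/34 of C → 157.94; 80/80 used.
Total value = 946.94

946.94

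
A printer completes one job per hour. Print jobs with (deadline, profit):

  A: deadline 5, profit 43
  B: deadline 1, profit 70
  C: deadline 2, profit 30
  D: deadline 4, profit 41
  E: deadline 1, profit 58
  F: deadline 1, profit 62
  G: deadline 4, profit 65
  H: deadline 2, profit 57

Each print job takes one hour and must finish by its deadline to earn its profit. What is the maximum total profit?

Profit order: B=70 G=65 F=62 E=58 H=57 A=43 D=41 C=30
Assign: B→slot 1, G→slot 4, F skipped, E skipped, H→slot 2, A→slot 5, D→slot 3, C skipped.
Slots: [1:B] [2:H] [3:D] [4:G] [5:A]
Profit = 70 + 57 + 41 + 65 + 43 = 276

276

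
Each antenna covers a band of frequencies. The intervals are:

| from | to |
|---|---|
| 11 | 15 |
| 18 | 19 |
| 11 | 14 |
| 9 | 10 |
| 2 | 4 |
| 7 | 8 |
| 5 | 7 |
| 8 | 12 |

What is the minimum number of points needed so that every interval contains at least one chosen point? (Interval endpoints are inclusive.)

5

Sort by right endpoint; whenever an interval is uncovered, place a point at its right end.
By right end: [2,4]  [5,7]  [7,8]  [9,10]  [8,12]  [11,14]  [11,15]  [18,19]
[2,4] uncovered → point at 4; [5,7] uncovered → point at 7; [9,10] uncovered → point at 10; [11,14] uncovered → point at 14; [18,19] uncovered → point at 19.
Points: 4, 7, 10, 14, 19 (5 total).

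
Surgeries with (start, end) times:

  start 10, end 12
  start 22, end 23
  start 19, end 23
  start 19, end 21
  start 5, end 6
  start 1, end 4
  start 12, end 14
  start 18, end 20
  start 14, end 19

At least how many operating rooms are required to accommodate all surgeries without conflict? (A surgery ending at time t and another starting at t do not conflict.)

starts: [1, 5, 10, 12, 14, 18, 19, 19, 22]
ends:   [4, 6, 12, 14, 19, 20, 21, 23, 23]
s1→1 e4→0 s5→1 e6→0 s10→1 e12→0 s12→1 e14→0 s14→1 s18→2 e19→1 s19→2 s19→3  — peak 3.

3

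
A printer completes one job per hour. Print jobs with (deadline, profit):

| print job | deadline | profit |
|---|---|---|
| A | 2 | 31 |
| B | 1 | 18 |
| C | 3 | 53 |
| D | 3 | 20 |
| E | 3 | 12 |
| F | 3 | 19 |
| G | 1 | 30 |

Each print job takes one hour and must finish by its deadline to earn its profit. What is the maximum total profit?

114

Profit order: C=53 A=31 G=30 D=20 F=19 B=18 E=12
Assign: C→slot 3, A→slot 2, G→slot 1, D skipped, F skipped, B skipped, E skipped.
Slots: [1:G] [2:A] [3:C]
Profit = 30 + 31 + 53 = 114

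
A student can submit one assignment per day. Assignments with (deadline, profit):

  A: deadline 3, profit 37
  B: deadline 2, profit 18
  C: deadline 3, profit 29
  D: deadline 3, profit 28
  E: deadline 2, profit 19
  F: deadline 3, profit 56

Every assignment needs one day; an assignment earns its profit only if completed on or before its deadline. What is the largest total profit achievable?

Sort by profit descending; place each in the latest free slot ≤ its deadline.
By profit: F(d3,56), A(d3,37), C(d3,29), D(d3,28), E(d2,19), B(d2,18)
F→slot 3; A→slot 2; C→slot 1; D skipped; E skipped; B skipped.
Profit = 29 + 37 + 56 = 122

122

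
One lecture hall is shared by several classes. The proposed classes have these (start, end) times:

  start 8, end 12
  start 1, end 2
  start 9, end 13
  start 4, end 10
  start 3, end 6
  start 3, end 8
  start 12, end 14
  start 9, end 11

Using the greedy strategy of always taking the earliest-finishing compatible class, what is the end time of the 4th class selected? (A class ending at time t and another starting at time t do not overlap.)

14

By end time: (1,2), (3,6), (3,8), (4,10), (9,11), (8,12), (9,13), (12,14).
Pick (1,2); next start ≥ 2 → (3,6); next start ≥ 6 → (9,11); next start ≥ 11 → (12,14).
Selected: (1,2) (3,6) (9,11) (12,14)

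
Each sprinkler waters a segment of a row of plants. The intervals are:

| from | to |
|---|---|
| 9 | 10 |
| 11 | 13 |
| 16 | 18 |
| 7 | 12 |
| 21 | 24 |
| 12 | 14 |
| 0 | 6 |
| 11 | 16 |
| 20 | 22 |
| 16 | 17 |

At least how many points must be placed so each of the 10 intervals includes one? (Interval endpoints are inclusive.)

5

Sort by right endpoint; whenever an interval is uncovered, place a point at its right end.
Sorted: [0,6] [9,10] [7,12] [11,13] [12,14] [11,16] [16,17] [16,18] [20,22] [21,24]
{[0,6]} hit by 6; {[9,10],[7,12]} hit by 10; {[11,13],[12,14],[11,16]} hit by 13; {[16,17],[16,18]} hit by 17; {[20,22],[21,24]} hit by 22.
Points: 6, 10, 13, 17, 22 (5 total).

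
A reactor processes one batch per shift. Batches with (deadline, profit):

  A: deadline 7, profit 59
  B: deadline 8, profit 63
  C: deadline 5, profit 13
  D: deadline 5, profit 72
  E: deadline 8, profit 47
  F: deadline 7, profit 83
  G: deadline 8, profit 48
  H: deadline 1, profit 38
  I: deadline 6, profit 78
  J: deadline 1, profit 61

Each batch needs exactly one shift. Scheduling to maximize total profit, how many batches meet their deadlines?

Sort by profit descending; place each in the latest free slot ≤ its deadline.
Profit order: F=83 I=78 D=72 B=63 J=61 A=59 G=48 E=47 H=38 C=13
Assign: F→slot 7, I→slot 6, D→slot 5, B→slot 8, J→slot 1, A→slot 4, G→slot 3, E→slot 2, H skipped, C skipped.
Slots: [1:J] [2:E] [3:G] [4:A] [5:D] [6:I] [7:F] [8:B]
8 of 10 scheduled.

8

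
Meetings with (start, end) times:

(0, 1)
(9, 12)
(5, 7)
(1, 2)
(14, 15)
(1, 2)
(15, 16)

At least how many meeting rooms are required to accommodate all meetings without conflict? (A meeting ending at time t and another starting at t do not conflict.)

2

Count concurrent intervals with a sweep; the peak is the room count.
Events (time:±→running): 0:+→1 1:-→0 1:+→1 1:+→2 … peak 2.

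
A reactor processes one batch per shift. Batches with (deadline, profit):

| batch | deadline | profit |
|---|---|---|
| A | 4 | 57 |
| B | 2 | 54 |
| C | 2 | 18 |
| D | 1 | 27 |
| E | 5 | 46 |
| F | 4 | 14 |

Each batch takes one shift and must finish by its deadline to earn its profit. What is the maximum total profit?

Take jobs in profit order; each goes to the latest open slot no later than its deadline.
By profit: A(d4,57), B(d2,54), E(d5,46), D(d1,27), C(d2,18), F(d4,14)
A→slot 4; B→slot 2; E→slot 5; D→slot 1; C skipped; F→slot 3.
Profit = 27 + 54 + 14 + 57 + 46 = 198

198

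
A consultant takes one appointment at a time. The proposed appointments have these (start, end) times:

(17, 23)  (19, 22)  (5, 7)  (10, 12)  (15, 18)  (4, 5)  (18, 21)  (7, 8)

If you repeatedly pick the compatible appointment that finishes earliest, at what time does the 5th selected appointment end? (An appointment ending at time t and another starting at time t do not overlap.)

Order by finish time; keep every interval that doesn't clash with the previous kept one.
By end time: (4,5), (5,7), (7,8), (10,12), (15,18), (18,21), (19,22), (17,23).
Pick (4,5); next start ≥ 5 → (5,7); next start ≥ 7 → (7,8); next start ≥ 8 → (10,12); next start ≥ 12 → (15,18); next start ≥ 18 → (18,21).
Selected: (4,5) (5,7) (7,8) (10,12) (15,18) (18,21)

18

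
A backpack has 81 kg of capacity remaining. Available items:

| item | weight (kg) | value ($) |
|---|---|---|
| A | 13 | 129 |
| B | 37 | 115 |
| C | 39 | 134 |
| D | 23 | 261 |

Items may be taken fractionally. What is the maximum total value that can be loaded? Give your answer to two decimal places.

542.65

Ratios (sorted): D 11.35, A 9.92, C 3.44, B 3.11
take D (23 @ 261); take A (13 @ 129); take C (39 @ 134); take 6/37 of B → 18.65. Capacity used 81/81.
Total value = 542.65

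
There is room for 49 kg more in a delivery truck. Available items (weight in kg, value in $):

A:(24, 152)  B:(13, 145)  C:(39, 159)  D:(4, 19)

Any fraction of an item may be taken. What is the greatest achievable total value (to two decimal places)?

Sort by value per unit weight and fill in that order.
Order: B (145/13=11.15) > A (152/24=6.33) > D (19/4=4.75) > C (159/39=4.08)
Fill: take B (13 @ 145) → take A (24 @ 152) → take D (4 @ 19) → take 8/39 of C → 32.62; 49/49 used.
Total value = 348.62

348.62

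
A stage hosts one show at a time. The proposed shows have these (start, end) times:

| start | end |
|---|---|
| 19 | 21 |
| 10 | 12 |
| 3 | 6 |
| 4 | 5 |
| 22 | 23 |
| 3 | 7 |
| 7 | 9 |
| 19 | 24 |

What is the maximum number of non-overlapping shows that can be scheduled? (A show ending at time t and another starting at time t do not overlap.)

By end time: (4,5), (3,6), (3,7), (7,9), (10,12), (19,21), (22,23), (19,24).
Pick (4,5); next start ≥ 5 → (7,9); next start ≥ 9 → (10,12); next start ≥ 12 → (19,21); next start ≥ 21 → (22,23).
Selected 5 shows.

5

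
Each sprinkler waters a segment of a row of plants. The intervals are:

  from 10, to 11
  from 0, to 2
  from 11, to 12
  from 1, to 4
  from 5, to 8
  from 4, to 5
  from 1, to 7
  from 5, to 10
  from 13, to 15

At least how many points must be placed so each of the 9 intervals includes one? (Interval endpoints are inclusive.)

4

Sort by right endpoint; whenever an interval is uncovered, place a point at its right end.
By right end: [0,2]  [1,4]  [4,5]  [1,7]  [5,8]  [5,10]  [10,11]  [11,12]  [13,15]
[0,2] uncovered → point at 2; [4,5] uncovered → point at 5; [10,11] uncovered → point at 11; [13,15] uncovered → point at 15.
Points: 2, 5, 11, 15 (4 total).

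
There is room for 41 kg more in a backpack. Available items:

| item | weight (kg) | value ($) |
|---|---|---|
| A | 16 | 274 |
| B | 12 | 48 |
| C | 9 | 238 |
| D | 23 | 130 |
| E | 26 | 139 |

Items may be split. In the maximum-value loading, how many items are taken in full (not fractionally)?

Sort by value per unit weight and fill in that order.
Order: C (238/9=26.44) > A (274/16=17.12) > D (130/23=5.65) > E (139/26=5.35) > B (48/12=4.00)
Fill: take C (9 @ 238) → take A (16 @ 274) → take 16/23 of D → 90.43; 41/41 used.
2 item(s) taken whole; one partial (take 16/23 of D).

2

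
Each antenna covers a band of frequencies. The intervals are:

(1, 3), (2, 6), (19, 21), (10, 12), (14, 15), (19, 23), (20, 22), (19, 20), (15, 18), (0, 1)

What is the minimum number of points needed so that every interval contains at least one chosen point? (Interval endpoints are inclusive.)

5

Sorted: [0,1] [1,3] [2,6] [10,12] [14,15] [15,18] [19,20] [19,21] [20,22] [19,23]
{[0,1],[1,3]} hit by 1; {[2,6]} hit by 6; {[10,12]} hit by 12; {[14,15],[15,18]} hit by 15; {[19,20],[19,21],[20,22],[19,23]} hit by 20.
Points: 1, 6, 12, 15, 20 (5 total).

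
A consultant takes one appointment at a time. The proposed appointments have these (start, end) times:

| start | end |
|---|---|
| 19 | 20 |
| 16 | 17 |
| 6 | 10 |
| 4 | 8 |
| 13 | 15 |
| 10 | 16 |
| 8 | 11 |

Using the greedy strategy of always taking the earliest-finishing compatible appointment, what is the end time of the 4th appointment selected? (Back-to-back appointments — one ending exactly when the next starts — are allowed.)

By end time: (4,8), (6,10), (8,11), (13,15), (10,16), (16,17), (19,20).
Pick (4,8); next start ≥ 8 → (8,11); next start ≥ 11 → (13,15); next start ≥ 15 → (16,17); next start ≥ 17 → (19,20).
Selected: (4,8) (8,11) (13,15) (16,17) (19,20)

17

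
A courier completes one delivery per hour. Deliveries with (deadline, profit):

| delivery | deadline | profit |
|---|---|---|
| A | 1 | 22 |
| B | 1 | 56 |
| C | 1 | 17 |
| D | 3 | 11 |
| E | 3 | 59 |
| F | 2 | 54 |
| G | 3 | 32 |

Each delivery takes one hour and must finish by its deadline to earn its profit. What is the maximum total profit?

Take jobs in profit order; each goes to the latest open slot no later than its deadline.
By profit: E(d3,59), B(d1,56), F(d2,54), G(d3,32), A(d1,22), C(d1,17), D(d3,11)
E→slot 3; B→slot 1; F→slot 2; G skipped; A skipped; C skipped; D skipped.
Profit = 56 + 54 + 59 = 169

169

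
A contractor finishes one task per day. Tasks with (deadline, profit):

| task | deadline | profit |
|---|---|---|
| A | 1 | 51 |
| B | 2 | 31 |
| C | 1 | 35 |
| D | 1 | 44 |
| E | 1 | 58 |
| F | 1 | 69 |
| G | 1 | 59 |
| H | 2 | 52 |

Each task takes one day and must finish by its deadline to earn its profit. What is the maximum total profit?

121

Sort by profit descending; place each in the latest free slot ≤ its deadline.
By profit: F(d1,69), G(d1,59), E(d1,58), H(d2,52), A(d1,51), D(d1,44), C(d1,35), B(d2,31)
F→slot 1; G skipped; E skipped; H→slot 2; A skipped; D skipped; C skipped; B skipped.
Profit = 69 + 52 = 121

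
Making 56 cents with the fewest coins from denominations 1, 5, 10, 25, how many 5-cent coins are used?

1

56 = 2×25 + 1×5 + 1×1
Count of 5: 1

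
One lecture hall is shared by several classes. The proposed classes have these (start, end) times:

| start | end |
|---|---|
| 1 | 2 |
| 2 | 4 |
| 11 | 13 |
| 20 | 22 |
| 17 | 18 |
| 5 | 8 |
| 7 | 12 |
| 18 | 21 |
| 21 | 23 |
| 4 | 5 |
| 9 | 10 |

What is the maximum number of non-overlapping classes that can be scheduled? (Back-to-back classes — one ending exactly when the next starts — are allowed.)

By end time: (1,2), (2,4), (4,5), (5,8), (9,10), (7,12), (11,13), (17,18), (18,21), (20,22), (21,23).
Pick (1,2); next start ≥ 2 → (2,4); next start ≥ 4 → (4,5); next start ≥ 5 → (5,8); next start ≥ 8 → (9,10); next start ≥ 10 → (11,13); next start ≥ 13 → (17,18); next start ≥ 18 → (18,21); next start ≥ 21 → (21,23).
Selected 9 classes.

9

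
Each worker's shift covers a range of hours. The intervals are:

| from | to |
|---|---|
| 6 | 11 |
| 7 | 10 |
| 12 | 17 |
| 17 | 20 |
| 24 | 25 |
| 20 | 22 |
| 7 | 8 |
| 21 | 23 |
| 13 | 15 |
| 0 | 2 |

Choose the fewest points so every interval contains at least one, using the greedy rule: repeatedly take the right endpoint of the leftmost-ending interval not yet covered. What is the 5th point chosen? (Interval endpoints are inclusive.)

Sorted: [0,2] [7,8] [7,10] [6,11] [13,15] [12,17] [17,20] [20,22] [21,23] [24,25]
{[0,2]} hit by 2; {[7,8],[7,10],[6,11]} hit by 8; {[13,15],[12,17]} hit by 15; {[17,20],[20,22]} hit by 20; {[21,23]} hit by 23; {[24,25]} hit by 25.
Points: 2, 8, 15, 20, 23, 25 (6 total).

23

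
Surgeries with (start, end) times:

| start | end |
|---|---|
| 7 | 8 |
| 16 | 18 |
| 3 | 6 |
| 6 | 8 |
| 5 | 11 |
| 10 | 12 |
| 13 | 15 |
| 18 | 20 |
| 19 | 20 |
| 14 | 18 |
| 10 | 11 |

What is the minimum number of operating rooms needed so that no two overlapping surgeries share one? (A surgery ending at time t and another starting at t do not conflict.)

Count concurrent intervals with a sweep; the peak is the room count.
starts: [3, 5, 6, 7, 10, 10, 13, 14, 16, 18, 19]
ends:   [6, 8, 8, 11, 11, 12, 15, 18, 18, 20, 20]
s3→1 s5→2 e6→1 s6→2 s7→3  — peak 3.

3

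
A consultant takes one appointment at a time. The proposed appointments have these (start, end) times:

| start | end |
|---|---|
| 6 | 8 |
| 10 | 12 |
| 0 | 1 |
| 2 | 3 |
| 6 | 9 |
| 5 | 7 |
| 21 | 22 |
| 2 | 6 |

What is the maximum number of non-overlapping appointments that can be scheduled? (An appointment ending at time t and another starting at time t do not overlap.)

5

Sort by end time and greedily take each interval whose start is ≥ the last chosen end.
Sorted by end: (0,1)  (2,3)  (2,6)  (5,7)  (6,8)  (6,9)  (10,12)  (21,22)
take (0,1); take (2,3); take (5,7); take (10,12); take (21,22).
Selected 5 appointments.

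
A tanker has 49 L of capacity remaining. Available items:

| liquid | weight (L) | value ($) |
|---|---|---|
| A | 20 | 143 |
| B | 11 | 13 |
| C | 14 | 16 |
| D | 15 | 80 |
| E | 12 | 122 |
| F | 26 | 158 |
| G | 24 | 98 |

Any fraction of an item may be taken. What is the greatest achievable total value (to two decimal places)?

368.31

Sort by value per unit weight and fill in that order.
Order: E (122/12=10.17) > A (143/20=7.15) > F (158/26=6.08) > D (80/15=5.33) > G (98/24=4.08) > B (13/11=1.18) > C (16/14=1.14)
Fill: take E (12 @ 122) → take A (20 @ 143) → take 17/26 of F → 103.31; 49/49 used.
Total value = 368.31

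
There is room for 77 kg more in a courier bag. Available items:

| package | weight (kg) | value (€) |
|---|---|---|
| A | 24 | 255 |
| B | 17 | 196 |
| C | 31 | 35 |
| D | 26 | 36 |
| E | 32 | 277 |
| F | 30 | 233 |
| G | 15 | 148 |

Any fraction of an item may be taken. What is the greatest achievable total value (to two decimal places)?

Sort by value per unit weight and fill in that order.
Ratios (sorted): B 11.53, A 10.62, G 9.87, E 8.66, F 7.77, D 1.38, C 1.13
take B (17 @ 196); take A (24 @ 255); take G (15 @ 148); take 21/32 of E → 181.78. Capacity used 77/77.
Total value = 780.78

780.78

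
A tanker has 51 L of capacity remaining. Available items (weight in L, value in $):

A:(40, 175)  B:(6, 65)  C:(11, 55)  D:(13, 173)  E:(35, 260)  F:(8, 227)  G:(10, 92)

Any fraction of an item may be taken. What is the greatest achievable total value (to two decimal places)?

661.00

Ratios (sorted): F 28.38, D 13.31, B 10.83, G 9.20, E 7.43, C 5.00, A 4.38
take F (8 @ 227); take D (13 @ 173); take B (6 @ 65); take G (10 @ 92); take 14/35 of E → 104.00. Capacity used 51/51.
Total value = 661.00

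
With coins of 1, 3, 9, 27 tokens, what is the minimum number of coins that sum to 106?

106 = 3×27 + 2×9 + 2×3 + 1×1
Total coins = 3 + 2 + 2 + 1 = 8

8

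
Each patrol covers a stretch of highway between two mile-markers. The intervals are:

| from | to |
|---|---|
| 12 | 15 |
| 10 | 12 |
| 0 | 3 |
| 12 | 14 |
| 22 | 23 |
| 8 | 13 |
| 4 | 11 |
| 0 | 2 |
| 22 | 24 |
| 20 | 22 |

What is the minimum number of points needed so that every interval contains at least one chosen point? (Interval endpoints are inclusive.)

Sort by right endpoint; whenever an interval is uncovered, place a point at its right end.
Sorted: [0,2] [0,3] [4,11] [10,12] [8,13] [12,14] [12,15] [20,22] [22,23] [22,24]
{[0,2],[0,3]} hit by 2; {[4,11],[10,12],[8,13]} hit by 11; {[12,14],[12,15]} hit by 14; {[20,22],[22,23],[22,24]} hit by 22.
Points: 2, 11, 14, 22 (4 total).

4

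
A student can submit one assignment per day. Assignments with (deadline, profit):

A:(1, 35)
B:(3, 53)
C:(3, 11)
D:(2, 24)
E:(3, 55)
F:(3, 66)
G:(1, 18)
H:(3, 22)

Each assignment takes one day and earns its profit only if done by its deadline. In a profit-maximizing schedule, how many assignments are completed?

By profit: F(d3,66), E(d3,55), B(d3,53), A(d1,35), D(d2,24), H(d3,22), G(d1,18), C(d3,11)
F→slot 3; E→slot 2; B→slot 1; A skipped; D skipped; H skipped; G skipped; C skipped.
3 of 8 scheduled.

3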